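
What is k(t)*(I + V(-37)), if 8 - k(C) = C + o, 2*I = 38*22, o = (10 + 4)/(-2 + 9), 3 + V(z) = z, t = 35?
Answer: -10962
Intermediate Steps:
V(z) = -3 + z
o = 2 (o = 14/7 = 14*(⅐) = 2)
I = 418 (I = (38*22)/2 = (½)*836 = 418)
k(C) = 6 - C (k(C) = 8 - (C + 2) = 8 - (2 + C) = 8 + (-2 - C) = 6 - C)
k(t)*(I + V(-37)) = (6 - 1*35)*(418 + (-3 - 37)) = (6 - 35)*(418 - 40) = -29*378 = -10962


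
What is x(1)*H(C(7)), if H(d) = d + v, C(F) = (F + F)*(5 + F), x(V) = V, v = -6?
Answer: 162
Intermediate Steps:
C(F) = 2*F*(5 + F) (C(F) = (2*F)*(5 + F) = 2*F*(5 + F))
H(d) = -6 + d (H(d) = d - 6 = -6 + d)
x(1)*H(C(7)) = 1*(-6 + 2*7*(5 + 7)) = 1*(-6 + 2*7*12) = 1*(-6 + 168) = 1*162 = 162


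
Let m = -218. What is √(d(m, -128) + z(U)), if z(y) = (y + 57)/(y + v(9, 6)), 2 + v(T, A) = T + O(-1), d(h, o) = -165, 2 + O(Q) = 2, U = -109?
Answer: I*√427839/51 ≈ 12.825*I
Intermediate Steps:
O(Q) = 0 (O(Q) = -2 + 2 = 0)
v(T, A) = -2 + T (v(T, A) = -2 + (T + 0) = -2 + T)
z(y) = (57 + y)/(7 + y) (z(y) = (y + 57)/(y + (-2 + 9)) = (57 + y)/(y + 7) = (57 + y)/(7 + y))
√(d(m, -128) + z(U)) = √(-165 + (57 - 109)/(7 - 109)) = √(-165 - 52/(-102)) = √(-165 - 1/102*(-52)) = √(-165 + 26/51) = √(-8389/51) = I*√427839/51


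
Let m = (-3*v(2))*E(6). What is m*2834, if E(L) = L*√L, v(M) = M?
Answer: -102024*√6 ≈ -2.4991e+5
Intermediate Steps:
E(L) = L^(3/2)
m = -36*√6 (m = (-3*2)*6^(3/2) = -36*√6 ≈ -88.182)
m*2834 = -36*√6*2834 = -102024*√6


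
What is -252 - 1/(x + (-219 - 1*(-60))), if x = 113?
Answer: -11591/46 ≈ -251.98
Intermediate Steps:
-252 - 1/(x + (-219 - 1*(-60))) = -252 - 1/(113 + (-219 - 1*(-60))) = -252 - 1/(113 + (-219 + 60)) = -252 - 1/(113 - 159) = -252 - 1/(-46) = -252 - 1*(-1/46) = -252 + 1/46 = -11591/46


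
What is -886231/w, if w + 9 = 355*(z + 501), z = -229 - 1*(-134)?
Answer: -886231/144121 ≈ -6.1492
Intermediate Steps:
z = -95 (z = -229 + 134 = -95)
w = 144121 (w = -9 + 355*(-95 + 501) = -9 + 355*406 = -9 + 144130 = 144121)
-886231/w = -886231/144121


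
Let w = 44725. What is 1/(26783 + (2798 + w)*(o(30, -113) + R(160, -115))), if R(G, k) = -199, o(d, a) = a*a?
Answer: 1/597390893 ≈ 1.6739e-9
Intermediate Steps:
o(d, a) = a**2
1/(26783 + (2798 + w)*(o(30, -113) + R(160, -115))) = 1/(26783 + (2798 + 44725)*((-113)**2 - 199)) = 1/(26783 + 47523*(12769 - 199)) = 1/(26783 + 47523*12570) = 1/(26783 + 597364110) = 1/597390893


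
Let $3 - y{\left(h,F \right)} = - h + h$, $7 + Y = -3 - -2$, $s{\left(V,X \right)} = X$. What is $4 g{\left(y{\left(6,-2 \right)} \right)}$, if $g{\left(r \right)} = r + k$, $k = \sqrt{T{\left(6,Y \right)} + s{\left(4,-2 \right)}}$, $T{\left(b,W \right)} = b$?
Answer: $20$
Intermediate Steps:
$Y = -8$ ($Y = -7 - 1 = -8$)
$y{\left(h,F \right)} = 3$ ($y{\left(h,F \right)} = 3 - \left(- h + h\right) = 3 - 0 = 3 + 0 = 3$)
$k = 2$ ($k = \sqrt{6 - 2} = \sqrt{4} = 2$)
$g{\left(r \right)} = 2 + r$ ($g{\left(r \right)} = r + 2 = 2 + r$)
$4 g{\left(y{\left(6,-2 \right)} \right)} = 4 \left(2 + 3\right) = 4 \cdot 5 = 20$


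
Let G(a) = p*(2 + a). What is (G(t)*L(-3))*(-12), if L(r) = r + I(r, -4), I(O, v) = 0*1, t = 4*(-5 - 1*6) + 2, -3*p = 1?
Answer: 480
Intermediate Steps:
p = -1/3 (p = -1/3*1 = -1/3 ≈ -0.33333)
t = -42 (t = 4*(-5 - 6) + 2 = 4*(-11) + 2 = -44 + 2 = -42)
I(O, v) = 0
G(a) = -2/3 - a/3 (G(a) = -(2 + a)/3 = -2/3 - a/3)
L(r) = r (L(r) = r + 0 = r)
(G(t)*L(-3))*(-12) = ((-2/3 - 1/3*(-42))*(-3))*(-12) = ((-2/3 + 14)*(-3))*(-12) = ((40/3)*(-3))*(-12) = -40*(-12) = 480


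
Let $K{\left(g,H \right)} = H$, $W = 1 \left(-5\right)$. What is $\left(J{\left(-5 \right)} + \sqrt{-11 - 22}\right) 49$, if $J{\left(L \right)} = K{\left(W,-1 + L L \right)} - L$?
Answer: $1421 + 49 i \sqrt{33} \approx 1421.0 + 281.48 i$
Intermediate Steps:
$W = -5$
$J{\left(L \right)} = -1 + L^{2} - L$ ($J{\left(L \right)} = \left(-1 + L L\right) - L = \left(-1 + L^{2}\right) - L = -1 + L^{2} - L$)
$\left(J{\left(-5 \right)} + \sqrt{-11 - 22}\right) 49 = \left(\left(-1 + \left(-5\right)^{2} - -5\right) + \sqrt{-11 - 22}\right) 49 = \left(\left(-1 + 25 + 5\right) + \sqrt{-33}\right) 49 = \left(29 + i \sqrt{33}\right) 49 = 1421 + 49 i \sqrt{33}$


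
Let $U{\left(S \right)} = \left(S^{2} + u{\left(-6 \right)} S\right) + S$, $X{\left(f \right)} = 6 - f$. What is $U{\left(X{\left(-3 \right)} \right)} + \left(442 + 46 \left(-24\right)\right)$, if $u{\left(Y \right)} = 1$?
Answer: $-563$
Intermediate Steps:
$U{\left(S \right)} = S^{2} + 2 S$ ($U{\left(S \right)} = \left(S^{2} + 1 S\right) + S = \left(S^{2} + S\right) + S = \left(S + S^{2}\right) + S = S^{2} + 2 S$)
$U{\left(X{\left(-3 \right)} \right)} + \left(442 + 46 \left(-24\right)\right) = \left(6 - -3\right) \left(2 + \left(6 - -3\right)\right) + \left(442 + 46 \left(-24\right)\right) = \left(6 + 3\right) \left(2 + \left(6 + 3\right)\right) + \left(442 - 1104\right) = 9 \left(2 + 9\right) - 662 = 9 \cdot 11 - 662 = 99 - 662 = -563$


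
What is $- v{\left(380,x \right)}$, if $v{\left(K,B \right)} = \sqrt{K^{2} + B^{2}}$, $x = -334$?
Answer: $- 2 \sqrt{63989} \approx -505.92$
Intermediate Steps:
$v{\left(K,B \right)} = \sqrt{B^{2} + K^{2}}$
$- v{\left(380,x \right)} = - \sqrt{\left(-334\right)^{2} + 380^{2}} = - \sqrt{111556 + 144400} = - \sqrt{255956} = - 2 \sqrt{63989}$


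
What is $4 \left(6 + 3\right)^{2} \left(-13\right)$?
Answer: $-4212$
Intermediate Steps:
$4 \left(6 + 3\right)^{2} \left(-13\right) = 4 \cdot 9^{2} \left(-13\right) = 4 \cdot 81 \left(-13\right) = 324 \left(-13\right) = -4212$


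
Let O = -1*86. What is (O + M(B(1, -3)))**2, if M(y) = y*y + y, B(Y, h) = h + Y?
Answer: 7056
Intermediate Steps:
B(Y, h) = Y + h
M(y) = y + y**2 (M(y) = y**2 + y = y + y**2)
O = -86
(O + M(B(1, -3)))**2 = (-86 + (1 - 3)*(1 + (1 - 3)))**2 = (-86 - 2*(1 - 2))**2 = (-86 - 2*(-1))**2 = (-86 + 2)**2 = (-84)**2 = 7056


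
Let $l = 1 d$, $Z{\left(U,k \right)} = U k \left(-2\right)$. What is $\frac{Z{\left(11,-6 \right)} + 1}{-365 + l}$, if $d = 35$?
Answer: $- \frac{133}{330} \approx -0.40303$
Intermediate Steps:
$Z{\left(U,k \right)} = - 2 U k$
$l = 35$ ($l = 1 \cdot 35 = 35$)
$\frac{Z{\left(11,-6 \right)} + 1}{-365 + l} = \frac{\left(-2\right) 11 \left(-6\right) + 1}{-365 + 35} = \frac{132 + 1}{-330} = 133 \left(- \frac{1}{330}\right) = - \frac{133}{330}$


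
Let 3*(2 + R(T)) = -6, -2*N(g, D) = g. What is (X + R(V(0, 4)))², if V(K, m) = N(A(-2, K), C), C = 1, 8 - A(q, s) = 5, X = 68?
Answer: 4096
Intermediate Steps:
A(q, s) = 3 (A(q, s) = 8 - 1*5 = 8 - 5 = 3)
N(g, D) = -g/2
V(K, m) = -3/2 (V(K, m) = -½*3 = -3/2)
R(T) = -4 (R(T) = -2 + (⅓)*(-6) = -2 - 2 = -4)
(X + R(V(0, 4)))² = (68 - 4)² = 64² = 4096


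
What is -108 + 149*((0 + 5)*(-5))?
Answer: -3833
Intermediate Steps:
-108 + 149*((0 + 5)*(-5)) = -108 + 149*(5*(-5)) = -108 + 149*(-25) = -108 - 3725 = -3833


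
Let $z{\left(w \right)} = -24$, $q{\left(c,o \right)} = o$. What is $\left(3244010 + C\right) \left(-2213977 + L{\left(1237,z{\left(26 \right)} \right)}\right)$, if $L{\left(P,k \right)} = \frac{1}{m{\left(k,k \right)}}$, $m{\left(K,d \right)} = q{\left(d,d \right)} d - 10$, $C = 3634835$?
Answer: $- \frac{8619956206096945}{566} \approx -1.523 \cdot 10^{13}$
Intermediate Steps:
$m{\left(K,d \right)} = -10 + d^{2}$ ($m{\left(K,d \right)} = d d - 10 = d^{2} - 10 = -10 + d^{2}$)
$L{\left(P,k \right)} = \frac{1}{-10 + k^{2}}$
$\left(3244010 + C\right) \left(-2213977 + L{\left(1237,z{\left(26 \right)} \right)}\right) = \left(3244010 + 3634835\right) \left(-2213977 + \frac{1}{-10 + \left(-24\right)^{2}}\right) = 6878845 \left(-2213977 + \frac{1}{-10 + 576}\right) = 6878845 \left(-2213977 + \frac{1}{566}\right) = 6878845 \left(- \frac{1253110981}{566}\right) = - \frac{8619956206096945}{566}$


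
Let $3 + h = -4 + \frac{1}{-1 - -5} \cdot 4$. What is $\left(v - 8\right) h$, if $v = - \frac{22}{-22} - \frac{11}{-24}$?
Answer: $\frac{157}{4} \approx 39.25$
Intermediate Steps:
$v = \frac{35}{24}$ ($v = \left(-22\right) \left(- \frac{1}{22}\right) - - \frac{11}{24} = 1 + \frac{11}{24} = \frac{35}{24} \approx 1.4583$)
$h = -6$ ($h = -3 - \left(4 - \frac{1}{-1 - -5} \cdot 4\right) = -3 - \left(4 - \frac{1}{-1 + 5} \cdot 4\right) = -3 - \left(4 - \frac{1}{4} \cdot 4\right) = -3 + \left(-4 + \frac{1}{4} \cdot 4\right) = -3 + \left(-4 + 1\right) = -3 - 3 = -6$)
$\left(v - 8\right) h = \left(\frac{35}{24} - 8\right) \left(-6\right) = \left(- \frac{157}{24}\right) \left(-6\right) = \frac{157}{4}$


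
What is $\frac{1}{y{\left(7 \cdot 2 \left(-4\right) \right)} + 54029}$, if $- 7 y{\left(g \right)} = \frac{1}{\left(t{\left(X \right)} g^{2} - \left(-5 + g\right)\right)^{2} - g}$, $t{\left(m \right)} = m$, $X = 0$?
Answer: $\frac{26439}{1428472730} \approx 1.8509 \cdot 10^{-5}$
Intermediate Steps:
$y{\left(g \right)} = - \frac{1}{7 \left(\left(5 - g\right)^{2} - g\right)}$ ($y{\left(g \right)} = - \frac{1}{7 \left(\left(0 g^{2} - \left(-5 + g\right)\right)^{2} - g\right)} = - \frac{1}{7 \left(\left(0 - \left(-5 + g\right)\right)^{2} - g\right)} = - \frac{1}{7 \left(\left(5 - g\right)^{2} - g\right)}$)
$\frac{1}{y{\left(7 \cdot 2 \left(-4\right) \right)} + 54029} = \frac{1}{\frac{1}{7 \left(7 \cdot 2 \left(-4\right) - \left(5 - 7 \cdot 2 \left(-4\right)\right)^{2}\right)} + 54029} = \frac{1}{\frac{1}{7 \left(14 \left(-4\right) - \left(5 - 14 \left(-4\right)\right)^{2}\right)} + 54029} = \frac{1}{\frac{1}{7 \left(-56 - \left(5 - -56\right)^{2}\right)} + 54029} = \frac{1}{\frac{1}{7 \left(-56 - \left(5 + 56\right)^{2}\right)} + 54029} = \frac{1}{\frac{1}{7 \left(-56 - 61^{2}\right)} + 54029} = \frac{1}{\frac{1}{7 \left(-56 - 3721\right)} + 54029} = \frac{1}{\frac{1}{7 \left(-3777\right)} + 54029} = \frac{1}{\frac{1}{7} \left(- \frac{1}{3777}\right) + 54029} = \frac{1}{- \frac{1}{26439} + 54029} = \frac{1}{\frac{1428472730}{26439}} = \frac{26439}{1428472730}$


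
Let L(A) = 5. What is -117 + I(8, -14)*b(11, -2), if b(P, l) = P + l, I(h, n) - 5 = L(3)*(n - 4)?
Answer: -882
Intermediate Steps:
I(h, n) = -15 + 5*n (I(h, n) = 5 + 5*(n - 4) = 5 + 5*(-4 + n) = 5 + (-20 + 5*n) = -15 + 5*n)
-117 + I(8, -14)*b(11, -2) = -117 + (-15 + 5*(-14))*(11 - 2) = -117 + (-15 - 70)*9 = -117 - 85*9 = -117 - 765 = -882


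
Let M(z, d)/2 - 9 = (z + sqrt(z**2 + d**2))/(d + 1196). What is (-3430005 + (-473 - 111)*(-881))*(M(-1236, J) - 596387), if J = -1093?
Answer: 1738784387893 - 5831002*sqrt(2722345)/103 ≈ 1.7387e+12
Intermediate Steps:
M(z, d) = 18 + 2*(z + sqrt(d**2 + z**2))/(1196 + d) (M(z, d) = 18 + 2*((z + sqrt(z**2 + d**2))/(d + 1196)) = 18 + 2*((z + sqrt(d**2 + z**2))/(1196 + d)) = 18 + 2*(z + sqrt(d**2 + z**2))/(1196 + d))
(-3430005 + (-473 - 111)*(-881))*(M(-1236, J) - 596387) = (-3430005 + (-473 - 111)*(-881))*(2*(10764 - 1236 + sqrt((-1093)**2 + (-1236)**2) + 9*(-1093))/(1196 - 1093) - 596387) = (-3430005 - 584*(-881))*(2*(10764 - 1236 + sqrt(1194649 + 1527696) - 9837)/103 - 596387) = (-3430005 + 514504)*(2*(1/103)*(10764 - 1236 + sqrt(2722345) - 9837) - 596387) = -2915501*(2*(1/103)*(-309 + sqrt(2722345)) - 596387) = -2915501*((-6 + 2*sqrt(2722345)/103) - 596387) = -2915501*(-596393 + 2*sqrt(2722345)/103) = 1738784387893 - 5831002*sqrt(2722345)/103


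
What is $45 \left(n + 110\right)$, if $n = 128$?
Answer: $10710$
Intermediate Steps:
$45 \left(n + 110\right) = 45 \left(128 + 110\right) = 45 \cdot 238 = 10710$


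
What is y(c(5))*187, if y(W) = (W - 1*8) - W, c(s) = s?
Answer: -1496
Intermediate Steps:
y(W) = -8 (y(W) = (W - 8) - W = (-8 + W) - W = -8)
y(c(5))*187 = -8*187 = -1496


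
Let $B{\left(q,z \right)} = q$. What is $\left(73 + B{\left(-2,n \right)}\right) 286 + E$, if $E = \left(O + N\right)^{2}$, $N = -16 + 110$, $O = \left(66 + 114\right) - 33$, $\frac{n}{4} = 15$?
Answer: $78387$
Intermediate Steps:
$n = 60$ ($n = 4 \cdot 15 = 60$)
$O = 147$ ($O = 180 - 33 = 147$)
$N = 94$
$E = 58081$ ($E = \left(147 + 94\right)^{2} = 241^{2} = 58081$)
$\left(73 + B{\left(-2,n \right)}\right) 286 + E = \left(73 - 2\right) 286 + 58081 = 71 \cdot 286 + 58081 = 20306 + 58081 = 78387$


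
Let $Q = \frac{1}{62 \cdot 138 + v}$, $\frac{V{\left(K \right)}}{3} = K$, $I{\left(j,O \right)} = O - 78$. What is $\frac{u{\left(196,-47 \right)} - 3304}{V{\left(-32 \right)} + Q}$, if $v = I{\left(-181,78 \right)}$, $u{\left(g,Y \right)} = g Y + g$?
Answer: $\frac{21081984}{164275} \approx 128.33$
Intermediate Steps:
$u{\left(g,Y \right)} = g + Y g$ ($u{\left(g,Y \right)} = Y g + g = g + Y g$)
$I{\left(j,O \right)} = -78 + O$
$V{\left(K \right)} = 3 K$
$v = 0$ ($v = -78 + 78 = 0$)
$Q = \frac{1}{8556}$ ($Q = \frac{1}{62 \cdot 138 + 0} = \frac{1}{8556 + 0} = \frac{1}{8556} \approx 0.00011688$)
$\frac{u{\left(196,-47 \right)} - 3304}{V{\left(-32 \right)} + Q} = \frac{196 \left(1 - 47\right) - 3304}{3 \left(-32\right) + \frac{1}{8556}} = \frac{196 \left(-46\right) - 3304}{-96 + \frac{1}{8556}} = \frac{-9016 - 3304}{- \frac{821375}{8556}} = \left(-12320\right) \left(- \frac{8556}{821375}\right) = \frac{21081984}{164275}$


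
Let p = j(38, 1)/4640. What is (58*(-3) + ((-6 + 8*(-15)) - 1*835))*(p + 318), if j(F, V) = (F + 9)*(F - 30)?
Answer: -41878549/116 ≈ -3.6102e+5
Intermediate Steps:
j(F, V) = (-30 + F)*(9 + F) (j(F, V) = (9 + F)*(-30 + F) = (-30 + F)*(9 + F))
p = 47/580 (p = (-270 + 38² - 21*38)/4640 = (-270 + 1444 - 798)*(1/4640) = 376*(1/4640) = 47/580 ≈ 0.081034)
(58*(-3) + ((-6 + 8*(-15)) - 1*835))*(p + 318) = (58*(-3) + ((-6 + 8*(-15)) - 1*835))*(47/580 + 318) = (-174 + ((-6 - 120) - 835))*(184487/580) = (-174 + (-126 - 835))*(184487/580) = (-174 - 961)*(184487/580) = -1135*184487/580 = -41878549/116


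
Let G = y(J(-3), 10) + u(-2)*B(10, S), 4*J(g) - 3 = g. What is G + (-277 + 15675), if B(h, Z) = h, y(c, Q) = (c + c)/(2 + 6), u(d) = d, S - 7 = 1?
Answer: 15378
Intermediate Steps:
S = 8 (S = 7 + 1 = 8)
J(g) = ¾ + g/4
y(c, Q) = c/4 (y(c, Q) = (2*c)/8 = (2*c)*(⅛) = c/4)
G = -20 (G = (¾ + (¼)*(-3))/4 - 2*10 = (¾ - ¾)/4 - 20 = (¼)*0 - 20 = 0 - 20 = -20)
G + (-277 + 15675) = -20 + (-277 + 15675) = -20 + 15398 = 15378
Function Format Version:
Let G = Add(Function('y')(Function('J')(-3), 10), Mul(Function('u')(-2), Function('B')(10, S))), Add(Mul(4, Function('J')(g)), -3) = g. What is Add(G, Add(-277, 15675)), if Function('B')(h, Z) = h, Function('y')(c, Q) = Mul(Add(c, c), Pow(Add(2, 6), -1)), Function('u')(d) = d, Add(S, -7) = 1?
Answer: 15378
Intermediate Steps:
S = 8 (S = Add(7, 1) = 8)
Function('J')(g) = Add(Rational(3, 4), Mul(Rational(1, 4), g))
Function('y')(c, Q) = Mul(Rational(1, 4), c) (Function('y')(c, Q) = Mul(Mul(2, c), Pow(8, -1)) = Mul(Mul(2, c), Rational(1, 8)) = Mul(Rational(1, 4), c))
G = -20 (G = Add(Mul(Rational(1, 4), Add(Rational(3, 4), Mul(Rational(1, 4), -3))), Mul(-2, 10)) = Add(Mul(Rational(1, 4), Add(Rational(3, 4), Rational(-3, 4))), -20) = Add(Mul(Rational(1, 4), 0), -20) = Add(0, -20) = -20)
Add(G, Add(-277, 15675)) = Add(-20, Add(-277, 15675)) = Add(-20, 15398) = 15378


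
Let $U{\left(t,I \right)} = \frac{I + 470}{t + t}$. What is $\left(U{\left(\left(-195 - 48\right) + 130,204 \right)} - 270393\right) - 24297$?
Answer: $- \frac{33300307}{113} \approx -2.9469 \cdot 10^{5}$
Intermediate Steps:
$U{\left(t,I \right)} = \frac{470 + I}{2 t}$
$\left(U{\left(\left(-195 - 48\right) + 130,204 \right)} - 270393\right) - 24297 = \left(\frac{470 + 204}{2 \left(\left(-195 - 48\right) + 130\right)} - 270393\right) - 24297 = \left(\frac{1}{2} \frac{1}{-243 + 130} \cdot 674 - 270393\right) - 24297 = \left(\frac{1}{2} \frac{1}{-113} \cdot 674 - 270393\right) - 24297 = \left(\frac{1}{2} \left(- \frac{1}{113}\right) 674 - 270393\right) - 24297 = \left(- \frac{337}{113} - 270393\right) - 24297 = - \frac{30554746}{113} - 24297 = - \frac{33300307}{113}$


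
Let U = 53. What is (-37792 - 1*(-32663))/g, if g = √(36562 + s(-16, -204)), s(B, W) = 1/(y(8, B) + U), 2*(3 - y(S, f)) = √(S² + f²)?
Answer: -10258*√(14 - √5)/√(2047473 - 146248*√5) ≈ -26.824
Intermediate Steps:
y(S, f) = 3 - √(S² + f²)/2
s(B, W) = 1/(56 - √(64 + B²)/2) (s(B, W) = 1/((3 - √(8² + B²)/2) + 53) = 1/((3 - √(64 + B²)/2) + 53) = 1/(56 - √(64 + B²)/2))
g = √(36562 - 2/(-112 + 8*√5)) (g = √(36562 - 2/(-112 + √(64 + (-16)²))) = √(36562 - 2/(-112 + √(64 + 256))) = √(36562 - 2/(-112 + √320)) = √(36562 - 2/(-112 + 8*√5)) ≈ 191.21)
(-37792 - 1*(-32663))/g = (-37792 - 1*(-32663))/((√(2047473 - 146248*√5)/(2*√(14 - √5)))) = (-37792 + 32663)*(2*√(14 - √5)/√(2047473 - 146248*√5)) = -10258*√(14 - √5)/√(2047473 - 146248*√5)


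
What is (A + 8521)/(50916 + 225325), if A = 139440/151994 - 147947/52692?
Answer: 34114211624485/1106188831599684 ≈ 0.030839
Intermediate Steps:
A = -7569841919/4004433924 (A = 139440*(1/151994) - 147947*1/52692 = 69720/75997 - 147947/52692 = -7569841919/4004433924 ≈ -1.8904)
(A + 8521)/(50916 + 225325) = (-7569841919/4004433924 + 8521)/(50916 + 225325) = (34114211624485/4004433924)/276241 = (34114211624485/4004433924)*(1/276241) = 34114211624485/1106188831599684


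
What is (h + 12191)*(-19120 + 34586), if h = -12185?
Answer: 92796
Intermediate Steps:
(h + 12191)*(-19120 + 34586) = (-12185 + 12191)*(-19120 + 34586) = 6*15466 = 92796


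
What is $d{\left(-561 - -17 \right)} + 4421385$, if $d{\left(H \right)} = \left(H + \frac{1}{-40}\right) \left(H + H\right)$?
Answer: $\frac{25066421}{5} \approx 5.0133 \cdot 10^{6}$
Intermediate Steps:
$d{\left(H \right)} = 2 H \left(- \frac{1}{40} + H\right)$ ($d{\left(H \right)} = \left(H - \frac{1}{40}\right) 2 H = \left(- \frac{1}{40} + H\right) 2 H = 2 H \left(- \frac{1}{40} + H\right)$)
$d{\left(-561 - -17 \right)} + 4421385 = \frac{\left(-561 - -17\right) \left(-1 + 40 \left(-561 - -17\right)\right)}{20} + 4421385 = \frac{\left(-561 + 17\right) \left(-1 + 40 \left(-561 + 17\right)\right)}{20} + 4421385 = \frac{1}{20} \left(-544\right) \left(-1 + 40 \left(-544\right)\right) + 4421385 = \frac{1}{20} \left(-544\right) \left(-1 - 21760\right) + 4421385 = \frac{1}{20} \left(-544\right) \left(-21761\right) + 4421385 = \frac{2959496}{5} + 4421385 = \frac{25066421}{5}$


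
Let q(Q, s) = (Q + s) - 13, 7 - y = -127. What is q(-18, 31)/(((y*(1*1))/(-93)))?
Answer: 0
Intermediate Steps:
y = 134 (y = 7 - 1*(-127) = 7 + 127 = 134)
q(Q, s) = -13 + Q + s
q(-18, 31)/(((y*(1*1))/(-93))) = (-13 - 18 + 31)/(((134*(1*1))/(-93))) = 0/(((134*1)*(-1/93))) = 0/((134*(-1/93))) = 0/(-134/93) = 0*(-93/134) = 0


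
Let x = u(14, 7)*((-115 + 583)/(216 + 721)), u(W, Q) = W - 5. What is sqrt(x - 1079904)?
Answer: 2*I*sqrt(237029572083)/937 ≈ 1039.2*I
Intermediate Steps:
u(W, Q) = -5 + W
x = 4212/937 (x = (-5 + 14)*((-115 + 583)/(216 + 721)) = 9*(468/937) = 4212/937 ≈ 4.4952)
sqrt(x - 1079904) = sqrt(4212/937 - 1079904) = sqrt(-1011865836/937) = 2*I*sqrt(237029572083)/937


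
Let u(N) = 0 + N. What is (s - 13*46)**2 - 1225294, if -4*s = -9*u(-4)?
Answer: -856845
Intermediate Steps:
u(N) = N
s = -9 (s = -(-9)*(-4)/4 = -1/4*36 = -9)
(s - 13*46)**2 - 1225294 = (-9 - 13*46)**2 - 1225294 = (-9 - 598)**2 - 1225294 = (-607)**2 - 1225294 = 368449 - 1225294 = -856845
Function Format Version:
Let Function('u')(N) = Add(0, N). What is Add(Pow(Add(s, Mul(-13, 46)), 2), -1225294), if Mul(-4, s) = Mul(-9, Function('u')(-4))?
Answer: -856845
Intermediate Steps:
Function('u')(N) = N
s = -9 (s = Mul(Rational(-1, 4), Mul(-9, -4)) = Mul(Rational(-1, 4), 36) = -9)
Add(Pow(Add(s, Mul(-13, 46)), 2), -1225294) = Add(Pow(Add(-9, Mul(-13, 46)), 2), -1225294) = Add(Pow(Add(-9, -598), 2), -1225294) = Add(Pow(-607, 2), -1225294) = Add(368449, -1225294) = -856845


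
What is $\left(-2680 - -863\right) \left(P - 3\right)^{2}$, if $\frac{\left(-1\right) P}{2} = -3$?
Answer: $-16353$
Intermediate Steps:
$P = 6$ ($P = \left(-2\right) \left(-3\right) = 6$)
$\left(-2680 - -863\right) \left(P - 3\right)^{2} = \left(-2680 - -863\right) \left(6 - 3\right)^{2} = \left(-2680 + 863\right) 3^{2} = \left(-1817\right) 9 = -16353$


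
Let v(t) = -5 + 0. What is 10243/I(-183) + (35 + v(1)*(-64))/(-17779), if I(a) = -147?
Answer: -182162482/2613513 ≈ -69.700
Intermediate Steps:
v(t) = -5
10243/I(-183) + (35 + v(1)*(-64))/(-17779) = 10243/(-147) + (35 - 5*(-64))/(-17779) = 10243*(-1/147) + (35 + 320)*(-1/17779) = -10243/147 + 355*(-1/17779) = -10243/147 - 355/17779 = -182162482/2613513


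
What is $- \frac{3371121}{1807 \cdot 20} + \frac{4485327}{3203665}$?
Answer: $- \frac{163659117549}{1781237740} \approx -91.879$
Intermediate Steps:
$- \frac{3371121}{1807 \cdot 20} + \frac{4485327}{3203665} = - \frac{3371121}{36140} + 4485327 \cdot \frac{1}{3203665} = \left(-3371121\right) \frac{1}{36140} + \frac{4485327}{3203665} = - \frac{259317}{2780} + \frac{4485327}{3203665} = - \frac{163659117549}{1781237740}$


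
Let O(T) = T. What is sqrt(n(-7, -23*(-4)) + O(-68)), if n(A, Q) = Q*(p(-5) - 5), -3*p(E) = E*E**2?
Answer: 2*sqrt(7437)/3 ≈ 57.492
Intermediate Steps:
p(E) = -E**3/3 (p(E) = -E*E**2/3 = -E**3/3)
n(A, Q) = 110*Q/3 (n(A, Q) = Q*(-1/3*(-5)**3 - 5) = Q*(-1/3*(-125) - 5) = Q*(125/3 - 5) = Q*(110/3) = 110*Q/3)
sqrt(n(-7, -23*(-4)) + O(-68)) = sqrt(110*(-23*(-4))/3 - 68) = sqrt((110/3)*92 - 68) = sqrt(10120/3 - 68) = sqrt(9916/3) = 2*sqrt(7437)/3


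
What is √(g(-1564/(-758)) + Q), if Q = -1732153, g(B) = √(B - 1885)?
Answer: √(-248808189073 + 379*I*√270466907)/379 ≈ 0.016485 + 1316.1*I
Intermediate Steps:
g(B) = √(-1885 + B)
√(g(-1564/(-758)) + Q) = √(√(-1885 - 1564/(-758)) - 1732153) = √(√(-1885 - 1564*(-1/758)) - 1732153) = √(√(-1885 + 782/379) - 1732153) = √(√(-713633/379) - 1732153) = √(I*√270466907/379 - 1732153) = √(-1732153 + I*√270466907/379)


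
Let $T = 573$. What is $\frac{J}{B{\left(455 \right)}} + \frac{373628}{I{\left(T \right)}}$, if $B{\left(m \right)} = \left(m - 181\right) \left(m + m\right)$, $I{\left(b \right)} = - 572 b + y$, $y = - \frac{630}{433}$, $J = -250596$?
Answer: $- \frac{9487847975131}{4423259746815} \approx -2.145$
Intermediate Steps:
$y = - \frac{630}{433}$ ($y = \left(-630\right) \frac{1}{433} = - \frac{630}{433} \approx -1.455$)
$I{\left(b \right)} = - \frac{630}{433} - 572 b$ ($I{\left(b \right)} = - 572 b - \frac{630}{433} = - \frac{630}{433} - 572 b$)
$B{\left(m \right)} = 2 m \left(-181 + m\right)$ ($B{\left(m \right)} = \left(-181 + m\right) 2 m = 2 m \left(-181 + m\right)$)
$\frac{J}{B{\left(455 \right)}} + \frac{373628}{I{\left(T \right)}} = - \frac{250596}{2 \cdot 455 \left(-181 + 455\right)} + \frac{373628}{- \frac{630}{433} - 327756} = - \frac{250596}{2 \cdot 455 \cdot 274} + \frac{373628}{- \frac{630}{433} - 327756} = - \frac{250596}{249340} + \frac{373628}{- \frac{141918978}{433}} = \left(-250596\right) \frac{1}{249340} + 373628 \left(- \frac{433}{141918978}\right) = - \frac{62649}{62335} - \frac{80890462}{70959489} = - \frac{9487847975131}{4423259746815}$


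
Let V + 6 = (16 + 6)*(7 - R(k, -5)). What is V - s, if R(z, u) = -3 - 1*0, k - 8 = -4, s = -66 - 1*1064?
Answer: 1344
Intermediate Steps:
s = -1130 (s = -66 - 1064 = -1130)
k = 4 (k = 8 - 4 = 4)
R(z, u) = -3 (R(z, u) = -3 + 0 = -3)
V = 214 (V = -6 + (16 + 6)*(7 - 1*(-3)) = -6 + 22*(7 + 3) = -6 + 22*10 = -6 + 220 = 214)
V - s = 214 - 1*(-1130) = 214 + 1130 = 1344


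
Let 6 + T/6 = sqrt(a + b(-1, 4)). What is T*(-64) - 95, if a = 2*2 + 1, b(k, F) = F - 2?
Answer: 2209 - 384*sqrt(7) ≈ 1193.0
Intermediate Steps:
b(k, F) = -2 + F
a = 5 (a = 4 + 1 = 5)
T = -36 + 6*sqrt(7) (T = -36 + 6*sqrt(5 + (-2 + 4)) = -36 + 6*sqrt(5 + 2) = -36 + 6*sqrt(7) ≈ -20.125)
T*(-64) - 95 = (-36 + 6*sqrt(7))*(-64) - 95 = (2304 - 384*sqrt(7)) - 95 = 2209 - 384*sqrt(7)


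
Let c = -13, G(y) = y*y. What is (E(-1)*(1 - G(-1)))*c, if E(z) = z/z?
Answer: 0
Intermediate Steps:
G(y) = y²
E(z) = 1
(E(-1)*(1 - G(-1)))*c = (1*(1 - 1*(-1)²))*(-13) = (1*(1 - 1*1))*(-13) = (1*(1 - 1))*(-13) = (1*0)*(-13) = 0*(-13) = 0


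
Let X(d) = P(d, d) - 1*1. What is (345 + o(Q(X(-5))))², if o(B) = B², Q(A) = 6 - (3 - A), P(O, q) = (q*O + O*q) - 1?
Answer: 8678916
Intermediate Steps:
P(O, q) = -1 + 2*O*q (P(O, q) = (O*q + O*q) - 1 = 2*O*q - 1 = -1 + 2*O*q)
X(d) = -2 + 2*d² (X(d) = (-1 + 2*d*d) - 1*1 = (-1 + 2*d²) - 1 = -2 + 2*d²)
Q(A) = 3 + A (Q(A) = 6 + (-3 + A) = 3 + A)
(345 + o(Q(X(-5))))² = (345 + (3 + (-2 + 2*(-5)²))²)² = (345 + (3 + (-2 + 2*25))²)² = (345 + (3 + (-2 + 50))²)² = (345 + (3 + 48)²)² = (345 + 51²)² = (345 + 2601)² = 2946² = 8678916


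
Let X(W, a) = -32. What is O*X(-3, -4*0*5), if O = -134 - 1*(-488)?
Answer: -11328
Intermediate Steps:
O = 354 (O = -134 + 488 = 354)
O*X(-3, -4*0*5) = 354*(-32) = -11328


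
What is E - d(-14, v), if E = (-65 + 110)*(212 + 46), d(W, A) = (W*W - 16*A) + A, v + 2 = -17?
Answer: 11129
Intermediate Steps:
v = -19 (v = -2 - 17 = -19)
d(W, A) = W**2 - 15*A (d(W, A) = (W**2 - 16*A) + A = W**2 - 15*A)
E = 11610 (E = 45*258 = 11610)
E - d(-14, v) = 11610 - ((-14)**2 - 15*(-19)) = 11610 - (196 + 285) = 11610 - 1*481 = 11610 - 481 = 11129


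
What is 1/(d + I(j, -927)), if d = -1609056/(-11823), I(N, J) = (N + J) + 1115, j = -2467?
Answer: -3941/8445187 ≈ -0.00046666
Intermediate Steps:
I(N, J) = 1115 + J + N (I(N, J) = (J + N) + 1115 = 1115 + J + N)
d = 536352/3941 (d = -1609056*(-1)/11823 = -302*(-1776/3941) = 536352/3941 ≈ 136.10)
1/(d + I(j, -927)) = 1/(536352/3941 + (1115 - 927 - 2467)) = 1/(536352/3941 - 2279) = 1/(-8445187/3941) = -3941/8445187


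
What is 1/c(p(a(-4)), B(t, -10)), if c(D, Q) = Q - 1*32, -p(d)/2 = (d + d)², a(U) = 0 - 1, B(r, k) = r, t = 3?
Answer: -1/29 ≈ -0.034483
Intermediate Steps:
a(U) = -1
p(d) = -8*d² (p(d) = -2*(d + d)² = -2*4*d² = -8*d²)
c(D, Q) = -32 + Q (c(D, Q) = Q - 32 = -32 + Q)
1/c(p(a(-4)), B(t, -10)) = 1/(-32 + 3) = 1/(-29) = -1/29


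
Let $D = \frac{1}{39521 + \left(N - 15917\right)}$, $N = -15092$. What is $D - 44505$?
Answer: $- \frac{378826559}{8512} \approx -44505.0$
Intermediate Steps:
$D = \frac{1}{8512}$ ($D = \frac{1}{39521 - 31009} = \frac{1}{8512} \approx 0.00011748$)
$D - 44505 = \frac{1}{8512} - 44505 = - \frac{378826559}{8512}$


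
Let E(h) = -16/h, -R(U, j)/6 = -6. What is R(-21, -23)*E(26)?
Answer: -288/13 ≈ -22.154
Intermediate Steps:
R(U, j) = 36 (R(U, j) = -6*(-6) = 36)
R(-21, -23)*E(26) = 36*(-16/26) = 36*(-16*1/26) = 36*(-8/13) = -288/13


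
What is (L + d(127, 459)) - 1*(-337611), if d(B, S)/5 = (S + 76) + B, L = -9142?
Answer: 331779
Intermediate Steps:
d(B, S) = 380 + 5*B + 5*S (d(B, S) = 5*((S + 76) + B) = 5*((76 + S) + B) = 5*(76 + B + S) = 380 + 5*B + 5*S)
(L + d(127, 459)) - 1*(-337611) = (-9142 + (380 + 5*127 + 5*459)) - 1*(-337611) = (-9142 + (380 + 635 + 2295)) + 337611 = (-9142 + 3310) + 337611 = -5832 + 337611 = 331779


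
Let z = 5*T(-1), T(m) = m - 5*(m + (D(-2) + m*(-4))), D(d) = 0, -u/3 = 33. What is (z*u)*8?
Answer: 63360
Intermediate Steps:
u = -99 (u = -3*33 = -99)
T(m) = 16*m (T(m) = m - 5*(m + (0 + m*(-4))) = m - 5*(m + (0 - 4*m)) = m - 5*(m - 4*m) = m - 5*(-3*m) = m - (-15)*m = m + 15*m = 16*m)
z = -80 (z = 5*(16*(-1)) = 5*(-16) = -80)
(z*u)*8 = -80*(-99)*8 = 7920*8 = 63360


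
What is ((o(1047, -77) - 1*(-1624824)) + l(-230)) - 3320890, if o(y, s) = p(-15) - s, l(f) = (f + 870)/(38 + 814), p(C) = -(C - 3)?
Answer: -361241663/213 ≈ -1.6960e+6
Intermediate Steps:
p(C) = 3 - C (p(C) = -(-3 + C) = 3 - C)
l(f) = 145/142 + f/852 (l(f) = (870 + f)/852 = (870 + f)*(1/852) = 145/142 + f/852)
o(y, s) = 18 - s (o(y, s) = (3 - 1*(-15)) - s = (3 + 15) - s = 18 - s)
((o(1047, -77) - 1*(-1624824)) + l(-230)) - 3320890 = (((18 - 1*(-77)) - 1*(-1624824)) + (145/142 + (1/852)*(-230))) - 3320890 = (((18 + 77) + 1624824) + (145/142 - 115/426)) - 3320890 = ((95 + 1624824) + 160/213) - 3320890 = (1624919 + 160/213) - 3320890 = 346107907/213 - 3320890 = -361241663/213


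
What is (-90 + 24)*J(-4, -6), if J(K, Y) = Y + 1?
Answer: 330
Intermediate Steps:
J(K, Y) = 1 + Y
(-90 + 24)*J(-4, -6) = (-90 + 24)*(1 - 6) = -66*(-5) = 330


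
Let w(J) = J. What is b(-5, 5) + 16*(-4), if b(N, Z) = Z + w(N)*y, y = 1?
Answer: -64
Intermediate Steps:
b(N, Z) = N + Z (b(N, Z) = Z + N*1 = Z + N = N + Z)
b(-5, 5) + 16*(-4) = (-5 + 5) + 16*(-4) = 0 - 64 = -64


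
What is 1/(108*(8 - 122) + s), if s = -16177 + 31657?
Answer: 1/3168 ≈ 0.00031566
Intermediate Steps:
s = 15480
1/(108*(8 - 122) + s) = 1/(108*(8 - 122) + 15480) = 1/(108*(-114) + 15480) = 1/(-12312 + 15480) = 1/3168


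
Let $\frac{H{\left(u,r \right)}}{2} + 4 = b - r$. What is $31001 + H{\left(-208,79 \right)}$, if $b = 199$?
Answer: $31233$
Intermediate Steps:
$H{\left(u,r \right)} = 390 - 2 r$ ($H{\left(u,r \right)} = -8 + 2 \left(199 - r\right) = -8 - \left(-398 + 2 r\right) = 390 - 2 r$)
$31001 + H{\left(-208,79 \right)} = 31001 + \left(390 - 158\right) = 31001 + 232 = 31233$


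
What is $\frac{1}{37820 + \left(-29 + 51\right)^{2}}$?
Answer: $\frac{1}{38304} \approx 2.6107 \cdot 10^{-5}$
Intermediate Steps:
$\frac{1}{37820 + \left(-29 + 51\right)^{2}} = \frac{1}{37820 + 22^{2}} = \frac{1}{37820 + 484} = \frac{1}{38304}$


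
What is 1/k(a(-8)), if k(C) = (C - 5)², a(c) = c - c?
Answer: 1/25 ≈ 0.040000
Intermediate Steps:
a(c) = 0
k(C) = (-5 + C)²
1/k(a(-8)) = 1/((-5 + 0)²) = 1/((-5)²) = 1/25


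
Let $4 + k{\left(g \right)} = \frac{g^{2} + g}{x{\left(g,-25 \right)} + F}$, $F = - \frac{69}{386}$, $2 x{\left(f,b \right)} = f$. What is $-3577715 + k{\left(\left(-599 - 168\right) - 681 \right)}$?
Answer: $- \frac{1000899294043}{279533} \approx -3.5806 \cdot 10^{6}$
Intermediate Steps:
$x{\left(f,b \right)} = \frac{f}{2}$
$F = - \frac{69}{386}$ ($F = \left(-69\right) \frac{1}{386} = - \frac{69}{386} \approx -0.17876$)
$k{\left(g \right)} = -4 + \frac{g + g^{2}}{- \frac{69}{386} + \frac{g}{2}}$ ($k{\left(g \right)} = -4 + \frac{g^{2} + g}{\frac{g}{2} - \frac{69}{386}} = -4 + \frac{g + g^{2}}{- \frac{69}{386} + \frac{g}{2}}$)
$-3577715 + k{\left(\left(-599 - 168\right) - 681 \right)} = -3577715 + \frac{2 \left(138 - 193 \left(\left(-599 - 168\right) - 681\right) + 193 \left(\left(-599 - 168\right) - 681\right)^{2}\right)}{-69 + 193 \left(\left(-599 - 168\right) - 681\right)} = -3577715 + \frac{2 \left(138 - 193 \left(-767 - 681\right) + 193 \left(-767 - 681\right)^{2}\right)}{-69 + 193 \left(-767 - 681\right)} = -3577715 + \frac{2 \left(138 - -279464 + 193 \left(-1448\right)^{2}\right)}{-69 + 193 \left(-1448\right)} = -3577715 + \frac{2 \left(138 + 279464 + 193 \cdot 2096704\right)}{-69 - 279464} = -3577715 + \frac{2 \left(138 + 279464 + 404663872\right)}{-279533} = -3577715 + 2 \left(- \frac{1}{279533}\right) 404943474 = -3577715 - \frac{809886948}{279533} = - \frac{1000899294043}{279533}$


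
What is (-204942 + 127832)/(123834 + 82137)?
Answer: -77110/205971 ≈ -0.37437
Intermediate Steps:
(-204942 + 127832)/(123834 + 82137) = -77110/205971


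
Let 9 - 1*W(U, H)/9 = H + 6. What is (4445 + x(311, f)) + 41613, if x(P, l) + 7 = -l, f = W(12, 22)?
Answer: 46222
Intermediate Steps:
W(U, H) = 27 - 9*H (W(U, H) = 81 - 9*(H + 6) = 81 - 9*(6 + H) = 81 + (-54 - 9*H) = 27 - 9*H)
f = -171 (f = 27 - 9*22 = 27 - 198 = -171)
x(P, l) = -7 - l
(4445 + x(311, f)) + 41613 = (4445 + (-7 - 1*(-171))) + 41613 = (4445 + (-7 + 171)) + 41613 = (4445 + 164) + 41613 = 4609 + 41613 = 46222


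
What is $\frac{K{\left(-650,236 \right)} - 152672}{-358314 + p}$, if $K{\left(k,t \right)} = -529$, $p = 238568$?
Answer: $\frac{153201}{119746} \approx 1.2794$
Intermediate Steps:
$\frac{K{\left(-650,236 \right)} - 152672}{-358314 + p} = \frac{-529 - 152672}{-358314 + 238568} = - \frac{153201}{-119746} = \left(-153201\right) \left(- \frac{1}{119746}\right) = \frac{153201}{119746}$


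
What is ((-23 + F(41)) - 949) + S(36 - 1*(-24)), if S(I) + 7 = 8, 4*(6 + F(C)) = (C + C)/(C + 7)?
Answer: -93751/96 ≈ -976.57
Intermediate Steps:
F(C) = -6 + C/(2*(7 + C)) (F(C) = -6 + ((C + C)/(C + 7))/4 = -6 + ((2*C)/(7 + C))/4 = -6 + (2*C/(7 + C))/4 = -6 + C/(2*(7 + C)))
S(I) = 1 (S(I) = -7 + 8 = 1)
((-23 + F(41)) - 949) + S(36 - 1*(-24)) = ((-23 + (-84 - 11*41)/(2*(7 + 41))) - 949) + 1 = ((-23 + (½)*(-84 - 451)/48) - 949) + 1 = ((-23 + (½)*(1/48)*(-535)) - 949) + 1 = ((-23 - 535/96) - 949) + 1 = (-2743/96 - 949) + 1 = -93847/96 + 1 = -93751/96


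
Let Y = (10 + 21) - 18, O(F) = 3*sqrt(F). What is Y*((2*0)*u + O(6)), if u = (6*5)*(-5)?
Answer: 39*sqrt(6) ≈ 95.530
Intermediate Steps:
u = -150 (u = 30*(-5) = -150)
Y = 13 (Y = 31 - 18 = 13)
Y*((2*0)*u + O(6)) = 13*((2*0)*(-150) + 3*sqrt(6)) = 13*(0*(-150) + 3*sqrt(6)) = 13*(0 + 3*sqrt(6)) = 13*(3*sqrt(6)) = 39*sqrt(6)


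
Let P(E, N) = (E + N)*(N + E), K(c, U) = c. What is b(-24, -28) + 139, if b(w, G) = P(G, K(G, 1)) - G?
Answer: 3303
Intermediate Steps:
P(E, N) = (E + N)**2 (P(E, N) = (E + N)*(E + N) = (E + N)**2)
b(w, G) = -G + 4*G**2 (b(w, G) = (G + G)**2 - G = (2*G)**2 - G = 4*G**2 - G = -G + 4*G**2)
b(-24, -28) + 139 = -28*(-1 + 4*(-28)) + 139 = -28*(-1 - 112) + 139 = -28*(-113) + 139 = 3164 + 139 = 3303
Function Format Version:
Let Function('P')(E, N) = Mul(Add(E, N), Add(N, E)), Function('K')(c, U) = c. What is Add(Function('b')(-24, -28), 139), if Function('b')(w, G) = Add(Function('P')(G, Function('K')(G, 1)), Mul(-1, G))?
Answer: 3303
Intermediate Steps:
Function('P')(E, N) = Pow(Add(E, N), 2) (Function('P')(E, N) = Mul(Add(E, N), Add(E, N)) = Pow(Add(E, N), 2))
Function('b')(w, G) = Add(Mul(-1, G), Mul(4, Pow(G, 2))) (Function('b')(w, G) = Add(Pow(Add(G, G), 2), Mul(-1, G)) = Add(Pow(Mul(2, G), 2), Mul(-1, G)) = Add(Mul(4, Pow(G, 2)), Mul(-1, G)) = Add(Mul(-1, G), Mul(4, Pow(G, 2))))
Add(Function('b')(-24, -28), 139) = Add(Mul(-28, Add(-1, Mul(4, -28))), 139) = Add(Mul(-28, Add(-1, -112)), 139) = Add(Mul(-28, -113), 139) = Add(3164, 139) = 3303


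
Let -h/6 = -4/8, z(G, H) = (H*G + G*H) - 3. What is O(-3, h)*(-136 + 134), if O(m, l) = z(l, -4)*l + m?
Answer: 168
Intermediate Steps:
z(G, H) = -3 + 2*G*H (z(G, H) = (G*H + G*H) - 3 = 2*G*H - 3 = -3 + 2*G*H)
h = 3 (h = -(-24)/8 = -6*(-½) = 3)
O(m, l) = m + l*(-3 - 8*l) (O(m, l) = (-3 + 2*l*(-4))*l + m = (-3 - 8*l)*l + m = l*(-3 - 8*l) + m = m + l*(-3 - 8*l))
O(-3, h)*(-136 + 134) = (-3 - 1*3*(3 + 8*3))*(-136 + 134) = (-3 - 1*3*(3 + 24))*(-2) = (-3 - 1*3*27)*(-2) = (-3 - 81)*(-2) = -84*(-2) = 168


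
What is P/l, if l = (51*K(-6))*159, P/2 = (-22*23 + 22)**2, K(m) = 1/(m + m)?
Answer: -1874048/2703 ≈ -693.32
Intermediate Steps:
K(m) = 1/(2*m)
P = 468512 (P = 2*(-22*23 + 22)**2 = 2*(-506 + 22)**2 = 2*(-484)**2 = 2*234256 = 468512)
l = -2703/4 (l = (51*((1/2)/(-6)))*159 = (51*((1/2)*(-1/6)))*159 = (51*(-1/12))*159 = -17/4*159 = -2703/4 ≈ -675.75)
P/l = 468512/(-2703/4) = 468512*(-4/2703) = -1874048/2703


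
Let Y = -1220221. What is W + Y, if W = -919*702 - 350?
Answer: -1865709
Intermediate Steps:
W = -645488 (W = -645138 - 350 = -645488)
W + Y = -645488 - 1220221 = -1865709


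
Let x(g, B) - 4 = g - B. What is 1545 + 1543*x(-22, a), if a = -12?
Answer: -7713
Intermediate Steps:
x(g, B) = 4 + g - B (x(g, B) = 4 + (g - B) = 4 + g - B)
1545 + 1543*x(-22, a) = 1545 + 1543*(4 - 22 - 1*(-12)) = 1545 + 1543*(4 - 22 + 12) = 1545 + 1543*(-6) = 1545 - 9258 = -7713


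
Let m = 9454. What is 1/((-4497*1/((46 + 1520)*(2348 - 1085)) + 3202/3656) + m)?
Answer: 602587404/5697387705773 ≈ 0.00010577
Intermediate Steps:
1/((-4497*1/((46 + 1520)*(2348 - 1085)) + 3202/3656) + m) = 1/((-4497*1/((46 + 1520)*(2348 - 1085)) + 3202/3656) + 9454) = 1/((-4497/(1566*1263) + 3202*(1/3656)) + 9454) = 1/((-4497/1977858 + 1601/1828) + 9454) = 1/((-4497*1/1977858 + 1601/1828) + 9454) = 1/((-1499/659286 + 1601/1828) + 9454) = 1/(526388357/602587404 + 9454) = 1/(5697387705773/602587404) = 602587404/5697387705773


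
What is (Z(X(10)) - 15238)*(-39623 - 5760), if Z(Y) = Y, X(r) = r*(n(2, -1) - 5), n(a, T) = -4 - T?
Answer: 695176794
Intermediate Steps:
X(r) = -8*r (X(r) = r*((-4 - 1*(-1)) - 5) = r*((-4 + 1) - 5) = r*(-3 - 5) = r*(-8) = -8*r)
(Z(X(10)) - 15238)*(-39623 - 5760) = (-8*10 - 15238)*(-39623 - 5760) = (-80 - 15238)*(-45383) = -15318*(-45383) = 695176794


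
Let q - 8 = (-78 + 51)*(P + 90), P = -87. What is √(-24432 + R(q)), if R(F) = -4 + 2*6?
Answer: 2*I*√6106 ≈ 156.28*I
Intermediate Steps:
q = -73 (q = 8 + (-78 + 51)*(-87 + 90) = 8 - 27*3 = 8 - 81 = -73)
R(F) = 8 (R(F) = -4 + 12 = 8)
√(-24432 + R(q)) = √(-24432 + 8) = √(-24424) = 2*I*√6106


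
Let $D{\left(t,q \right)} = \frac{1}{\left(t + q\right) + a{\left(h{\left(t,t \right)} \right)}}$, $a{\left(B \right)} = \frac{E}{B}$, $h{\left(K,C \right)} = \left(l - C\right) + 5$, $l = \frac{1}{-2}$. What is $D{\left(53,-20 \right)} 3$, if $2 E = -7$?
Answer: $\frac{291}{3208} \approx 0.090711$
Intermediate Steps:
$l = - \frac{1}{2} \approx -0.5$
$E = - \frac{7}{2}$ ($E = \frac{1}{2} \left(-7\right) = - \frac{7}{2} \approx -3.5$)
$h{\left(K,C \right)} = \frac{9}{2} - C$ ($h{\left(K,C \right)} = \left(- \frac{1}{2} - C\right) + 5 = \frac{9}{2} - C$)
$a{\left(B \right)} = - \frac{7}{2 B}$
$D{\left(t,q \right)} = \frac{1}{q + t - \frac{7}{2 \left(\frac{9}{2} - t\right)}}$ ($D{\left(t,q \right)} = \frac{1}{\left(t + q\right) - \frac{7}{2 \left(\frac{9}{2} - t\right)}} = \frac{1}{\left(q + t\right) - \frac{7}{2 \left(\frac{9}{2} - t\right)}} = \frac{1}{q + t - \frac{7}{2 \left(\frac{9}{2} - t\right)}}$)
$D{\left(53,-20 \right)} 3 = \frac{-9 + 2 \cdot 53}{7 + \left(-9 + 2 \cdot 53\right) \left(-20 + 53\right)} 3 = \frac{-9 + 106}{7 + \left(-9 + 106\right) 33} \cdot 3 = \frac{1}{7 + 97 \cdot 33} \cdot 97 \cdot 3 = \frac{1}{7 + 3201} \cdot 97 \cdot 3 = \frac{1}{3208} \cdot 97 \cdot 3 = \frac{97}{3208} \cdot 3 = \frac{291}{3208}$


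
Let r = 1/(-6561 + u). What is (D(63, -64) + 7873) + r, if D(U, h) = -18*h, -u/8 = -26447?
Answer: 1850260376/205015 ≈ 9025.0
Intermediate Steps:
u = 211576 (u = -8*(-26447) = 211576)
r = 1/205015 (r = 1/(-6561 + 211576) = 1/205015 ≈ 4.8777e-6)
(D(63, -64) + 7873) + r = (-18*(-64) + 7873) + 1/205015 = (1152 + 7873) + 1/205015 = 9025 + 1/205015 = 1850260376/205015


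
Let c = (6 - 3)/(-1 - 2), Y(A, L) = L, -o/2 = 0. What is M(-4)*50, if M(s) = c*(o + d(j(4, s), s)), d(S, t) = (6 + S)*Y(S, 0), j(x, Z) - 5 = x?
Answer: 0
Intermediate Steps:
o = 0 (o = -2*0 = 0)
j(x, Z) = 5 + x
d(S, t) = 0 (d(S, t) = (6 + S)*0 = 0)
c = -1 (c = 3/(-3) = 3*(-⅓) = -1)
M(s) = 0 (M(s) = -(0 + 0) = -1*0 = 0)
M(-4)*50 = 0*50 = 0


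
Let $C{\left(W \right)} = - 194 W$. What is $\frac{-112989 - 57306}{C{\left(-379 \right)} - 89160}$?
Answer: $\frac{170295}{15634} \approx 10.893$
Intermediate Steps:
$\frac{-112989 - 57306}{C{\left(-379 \right)} - 89160} = \frac{-112989 - 57306}{\left(-194\right) \left(-379\right) - 89160} = - \frac{170295}{73526 - 89160} = - \frac{170295}{-15634} = \left(-170295\right) \left(- \frac{1}{15634}\right) = \frac{170295}{15634}$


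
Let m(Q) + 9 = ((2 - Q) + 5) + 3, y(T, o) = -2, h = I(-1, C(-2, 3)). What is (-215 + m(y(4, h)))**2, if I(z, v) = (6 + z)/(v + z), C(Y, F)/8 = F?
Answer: 44944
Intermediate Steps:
C(Y, F) = 8*F
I(z, v) = (6 + z)/(v + z)
h = 5/23 (h = (6 - 1)/(8*3 - 1) = 5/(24 - 1) = 5/23 ≈ 0.21739)
m(Q) = 1 - Q (m(Q) = -9 + (((2 - Q) + 5) + 3) = -9 + ((7 - Q) + 3) = -9 + (10 - Q) = 1 - Q)
(-215 + m(y(4, h)))**2 = (-215 + (1 - 1*(-2)))**2 = (-215 + (1 + 2))**2 = (-215 + 3)**2 = (-212)**2 = 44944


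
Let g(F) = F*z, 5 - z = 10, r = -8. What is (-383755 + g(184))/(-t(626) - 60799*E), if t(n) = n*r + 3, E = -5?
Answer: -5129/4120 ≈ -1.2449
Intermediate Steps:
z = -5 (z = 5 - 1*10 = 5 - 10 = -5)
t(n) = 3 - 8*n (t(n) = n*(-8) + 3 = -8*n + 3 = 3 - 8*n)
g(F) = -5*F (g(F) = F*(-5) = -5*F)
(-383755 + g(184))/(-t(626) - 60799*E) = (-383755 - 5*184)/(-(3 - 8*626) - 60799*(-5)) = (-383755 - 920)/(-(3 - 5008) + 303995) = -384675/(-1*(-5005) + 303995) = -384675/(5005 + 303995) = -384675/309000 = -384675*1/309000 = -5129/4120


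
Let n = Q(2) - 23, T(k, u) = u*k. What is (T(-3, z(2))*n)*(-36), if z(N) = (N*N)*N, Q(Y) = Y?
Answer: -18144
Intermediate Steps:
z(N) = N³ (z(N) = N²*N = N³)
T(k, u) = k*u
n = -21 (n = 2 - 23 = -21)
(T(-3, z(2))*n)*(-36) = (-3*2³*(-21))*(-36) = (-3*8*(-21))*(-36) = -24*(-21)*(-36) = 504*(-36) = -18144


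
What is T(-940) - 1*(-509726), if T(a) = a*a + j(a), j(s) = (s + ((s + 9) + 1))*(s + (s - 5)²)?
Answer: -1666805624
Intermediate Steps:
j(s) = (10 + 2*s)*(s + (-5 + s)²) (j(s) = (s + ((9 + s) + 1))*(s + (-5 + s)²) = (s + (10 + s))*(s + (-5 + s)²) = (10 + 2*s)*(s + (-5 + s)²))
T(a) = 250 - 40*a - 7*a² + 2*a³ (T(a) = a*a + (250 - 40*a - 8*a² + 2*a³) = a² + (250 - 40*a - 8*a² + 2*a³) = 250 - 40*a - 7*a² + 2*a³)
T(-940) - 1*(-509726) = (250 - 40*(-940) - 7*(-940)² + 2*(-940)³) - 1*(-509726) = (250 + 37600 - 7*883600 + 2*(-830584000)) + 509726 = (250 + 37600 - 6185200 - 1661168000) + 509726 = -1667315350 + 509726 = -1666805624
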